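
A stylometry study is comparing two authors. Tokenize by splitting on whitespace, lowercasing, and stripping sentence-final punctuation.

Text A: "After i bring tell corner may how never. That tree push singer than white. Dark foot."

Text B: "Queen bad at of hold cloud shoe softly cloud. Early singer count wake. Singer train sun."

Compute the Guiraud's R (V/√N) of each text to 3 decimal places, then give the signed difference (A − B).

A: V=16, N=16, R=4.000
B: V=14, N=16, R=3.500
Difference = 4.000 − 3.500 = 0.500

0.500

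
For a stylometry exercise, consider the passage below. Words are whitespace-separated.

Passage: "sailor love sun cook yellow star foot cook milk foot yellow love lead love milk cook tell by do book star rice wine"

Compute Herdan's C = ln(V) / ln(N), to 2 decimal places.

N = 23, V = 15.
ln(V) = 2.708050, ln(N) = 3.135494
C = 2.708050 / 3.135494 = 0.86

0.86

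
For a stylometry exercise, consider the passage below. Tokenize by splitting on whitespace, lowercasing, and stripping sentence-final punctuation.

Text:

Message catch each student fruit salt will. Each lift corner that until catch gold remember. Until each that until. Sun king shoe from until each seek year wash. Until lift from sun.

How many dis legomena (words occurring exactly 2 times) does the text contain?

5

Frequencies: until:5, each:4, catch:2, lift:2, that:2, sun:2, from:2, message:1, student:1, fruit:1, salt:1, will:1, corner:1, gold:1, remember:1, king:1, shoe:1, seek:1, year:1, wash:1
Words with frequency 2: catch, from, lift, sun, that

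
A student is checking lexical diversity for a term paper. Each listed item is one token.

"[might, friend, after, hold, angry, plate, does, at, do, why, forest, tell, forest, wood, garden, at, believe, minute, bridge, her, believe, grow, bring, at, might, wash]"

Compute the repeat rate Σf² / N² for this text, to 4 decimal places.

Frequencies: at:3, might:2, forest:2, believe:2, friend:1, after:1, hold:1, angry:1, plate:1, does:1, do:1, why:1, tell:1, wood:1, garden:1, minute:1, bridge:1, her:1, grow:1, bring:1, … (1 more, each freq 1)
Σf² = 38; N² = 676
Repeat rate = 38 / 676 = 0.0562

0.0562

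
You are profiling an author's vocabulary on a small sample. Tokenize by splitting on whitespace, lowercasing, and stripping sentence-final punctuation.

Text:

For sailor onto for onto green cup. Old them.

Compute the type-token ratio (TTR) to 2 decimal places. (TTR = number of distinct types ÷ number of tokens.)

0.78

N = 9 tokens, V = 7 types.
TTR = V / N = 7 / 9 = 0.78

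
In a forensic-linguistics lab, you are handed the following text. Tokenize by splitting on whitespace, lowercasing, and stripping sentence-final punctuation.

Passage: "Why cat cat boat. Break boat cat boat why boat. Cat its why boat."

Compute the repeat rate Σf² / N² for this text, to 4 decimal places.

0.2653

Frequencies: boat:5, cat:4, why:3, break:1, its:1
Σf² = 52; N² = 196
Repeat rate = 52 / 196 = 0.2653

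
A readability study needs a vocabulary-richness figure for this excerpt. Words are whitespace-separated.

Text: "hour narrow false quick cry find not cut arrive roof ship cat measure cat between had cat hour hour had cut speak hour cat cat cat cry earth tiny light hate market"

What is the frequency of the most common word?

6

Frequencies: cat:6, hour:4, cry:2, cut:2, had:2, narrow:1, false:1, quick:1, find:1, not:1, arrive:1, roof:1, ship:1, measure:1, between:1, speak:1, earth:1, tiny:1, light:1, hate:1, … (1 more, each freq 1)
Most common: 'cat' with frequency 6.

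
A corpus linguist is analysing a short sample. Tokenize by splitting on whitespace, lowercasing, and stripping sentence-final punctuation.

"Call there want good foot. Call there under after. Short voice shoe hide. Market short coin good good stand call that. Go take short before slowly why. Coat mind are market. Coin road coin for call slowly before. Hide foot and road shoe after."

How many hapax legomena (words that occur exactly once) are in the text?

13

Frequencies: call:4, good:3, short:3, coin:3, there:2, foot:2, after:2, shoe:2, hide:2, market:2, before:2, slowly:2, road:2, want:1, under:1, voice:1, stand:1, that:1, go:1, take:1, … (6 more, each freq 1)
Hapax (freq=1): and, are, coat, for, go, mind, stand, take, that, under, voice, want, why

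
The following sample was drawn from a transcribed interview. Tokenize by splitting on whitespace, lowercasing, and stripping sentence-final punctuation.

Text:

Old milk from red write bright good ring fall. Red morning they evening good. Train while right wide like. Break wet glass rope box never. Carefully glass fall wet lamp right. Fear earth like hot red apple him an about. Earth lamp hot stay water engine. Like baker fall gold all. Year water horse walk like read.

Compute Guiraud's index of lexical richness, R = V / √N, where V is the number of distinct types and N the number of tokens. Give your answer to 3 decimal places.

5.563

N = 57, V = 42.
√N = 7.549834
R = 42 / 7.549834 = 5.563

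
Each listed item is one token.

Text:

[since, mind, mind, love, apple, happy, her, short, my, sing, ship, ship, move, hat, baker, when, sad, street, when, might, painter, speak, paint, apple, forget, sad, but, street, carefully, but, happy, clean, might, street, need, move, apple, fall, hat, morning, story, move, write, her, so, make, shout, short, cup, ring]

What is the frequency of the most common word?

3

Frequencies: apple:3, move:3, street:3, mind:2, happy:2, her:2, short:2, ship:2, hat:2, when:2, sad:2, might:2, but:2, since:1, love:1, my:1, sing:1, baker:1, painter:1, speak:1, … (14 more, each freq 1)
Most common: 'apple' with frequency 3.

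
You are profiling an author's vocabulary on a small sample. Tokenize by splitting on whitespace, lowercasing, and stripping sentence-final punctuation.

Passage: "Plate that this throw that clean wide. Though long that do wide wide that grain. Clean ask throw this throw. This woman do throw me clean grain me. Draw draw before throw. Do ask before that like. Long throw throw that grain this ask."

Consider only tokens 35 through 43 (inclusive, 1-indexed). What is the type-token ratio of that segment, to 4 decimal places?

0.7778

Segment tokens 35–43: before, that, like, long, throw, throw, that, grain, this
Segment N = 9, segment V = 7.
TTR = 7 / 9 = 0.7778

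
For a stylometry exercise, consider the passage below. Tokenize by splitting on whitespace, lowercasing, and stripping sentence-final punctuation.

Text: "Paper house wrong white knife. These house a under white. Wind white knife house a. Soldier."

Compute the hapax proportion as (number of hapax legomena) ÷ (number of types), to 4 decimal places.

0.6000

Frequencies: house:3, white:3, knife:2, a:2, paper:1, wrong:1, these:1, under:1, wind:1, soldier:1
Hapax count = 6; type count = 10.
Ratio = 6 / 10 = 0.6000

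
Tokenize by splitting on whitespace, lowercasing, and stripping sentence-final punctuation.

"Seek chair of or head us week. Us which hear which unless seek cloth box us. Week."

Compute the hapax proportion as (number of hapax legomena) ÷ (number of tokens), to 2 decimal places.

Frequencies: us:3, seek:2, week:2, which:2, chair:1, of:1, or:1, head:1, hear:1, unless:1, cloth:1, box:1
Hapax count = 8; token count = 17.
Ratio = 8 / 17 = 0.47

0.47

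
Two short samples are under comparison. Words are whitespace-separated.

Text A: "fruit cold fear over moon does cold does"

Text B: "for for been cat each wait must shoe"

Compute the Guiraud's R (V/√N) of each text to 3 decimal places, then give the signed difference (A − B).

-0.354

A: V=6, N=8, R=2.121
B: V=7, N=8, R=2.475
Difference = 2.121 − 2.475 = -0.354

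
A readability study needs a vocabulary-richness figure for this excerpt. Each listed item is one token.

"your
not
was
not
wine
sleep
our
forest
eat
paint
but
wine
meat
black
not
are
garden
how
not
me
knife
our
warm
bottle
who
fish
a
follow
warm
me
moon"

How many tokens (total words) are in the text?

31

Tokens: your, not, was, not, wine, sleep, our, forest, eat, paint, but, wine, meat, black, not, are, garden, how, not, me, knife, our, warm, bottle, who, fish, a, follow, warm, me, moon
N = 31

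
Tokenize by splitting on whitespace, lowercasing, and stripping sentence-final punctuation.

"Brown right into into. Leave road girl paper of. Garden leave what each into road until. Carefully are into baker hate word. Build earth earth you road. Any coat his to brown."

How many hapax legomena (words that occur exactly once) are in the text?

Frequencies: into:4, road:3, brown:2, leave:2, earth:2, right:1, girl:1, paper:1, of:1, garden:1, what:1, each:1, until:1, carefully:1, are:1, baker:1, hate:1, word:1, build:1, you:1, … (4 more, each freq 1)
Hapax (freq=1): any, are, baker, build, carefully, coat, each, garden, girl, hate, his, of, paper, right, to, until, what, word, you

19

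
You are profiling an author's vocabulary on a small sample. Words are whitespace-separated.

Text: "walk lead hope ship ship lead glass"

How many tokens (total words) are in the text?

Tokens: walk, lead, hope, ship, ship, lead, glass
N = 7

7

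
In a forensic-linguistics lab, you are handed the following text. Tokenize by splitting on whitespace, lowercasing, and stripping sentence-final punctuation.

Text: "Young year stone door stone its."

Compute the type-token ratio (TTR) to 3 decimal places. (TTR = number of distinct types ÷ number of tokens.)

0.833

N = 6 tokens, V = 5 types.
TTR = V / N = 5 / 6 = 0.833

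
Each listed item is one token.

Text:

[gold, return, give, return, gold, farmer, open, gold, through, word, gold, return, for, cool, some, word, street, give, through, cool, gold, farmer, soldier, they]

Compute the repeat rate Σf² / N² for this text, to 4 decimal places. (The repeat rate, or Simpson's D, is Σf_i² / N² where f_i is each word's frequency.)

0.1042

Frequencies: gold:5, return:3, give:2, farmer:2, through:2, word:2, cool:2, open:1, for:1, some:1, street:1, soldier:1, they:1
Σf² = 60; N² = 576
Repeat rate = 60 / 576 = 0.1042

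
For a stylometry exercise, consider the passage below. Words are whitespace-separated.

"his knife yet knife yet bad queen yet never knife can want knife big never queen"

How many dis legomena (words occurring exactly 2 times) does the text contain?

2

Frequencies: knife:4, yet:3, queen:2, never:2, his:1, bad:1, can:1, want:1, big:1
Words with frequency 2: never, queen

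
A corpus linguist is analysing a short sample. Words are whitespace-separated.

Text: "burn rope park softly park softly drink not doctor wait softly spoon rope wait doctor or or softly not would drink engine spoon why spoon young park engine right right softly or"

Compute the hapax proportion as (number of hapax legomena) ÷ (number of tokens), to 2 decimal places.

Frequencies: softly:5, park:3, spoon:3, or:3, rope:2, drink:2, not:2, doctor:2, wait:2, engine:2, right:2, burn:1, would:1, why:1, young:1
Hapax count = 4; token count = 32.
Ratio = 4 / 32 = 0.13

0.13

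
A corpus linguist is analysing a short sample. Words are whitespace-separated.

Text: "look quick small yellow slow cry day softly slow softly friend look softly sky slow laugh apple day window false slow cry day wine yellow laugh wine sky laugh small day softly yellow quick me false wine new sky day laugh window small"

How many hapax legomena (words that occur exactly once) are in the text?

4

Frequencies: day:5, slow:4, softly:4, laugh:4, small:3, yellow:3, sky:3, wine:3, look:2, quick:2, cry:2, window:2, false:2, friend:1, apple:1, me:1, new:1
Hapax (freq=1): apple, friend, me, new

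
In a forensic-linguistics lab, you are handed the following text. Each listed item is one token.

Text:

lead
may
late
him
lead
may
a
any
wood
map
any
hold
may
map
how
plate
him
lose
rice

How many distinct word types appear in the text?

Distinct types: {a, any, him, hold, how, late, lead, lose, map, may, plate, rice, wood}
V = 13

13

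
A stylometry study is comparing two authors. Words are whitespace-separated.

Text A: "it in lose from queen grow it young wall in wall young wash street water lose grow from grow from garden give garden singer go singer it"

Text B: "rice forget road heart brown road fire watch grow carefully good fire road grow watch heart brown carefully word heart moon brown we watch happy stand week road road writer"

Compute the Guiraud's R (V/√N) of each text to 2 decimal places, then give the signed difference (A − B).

A: V=15, N=27, R=2.89
B: V=17, N=30, R=3.10
Difference = 2.89 − 3.10 = -0.21

-0.21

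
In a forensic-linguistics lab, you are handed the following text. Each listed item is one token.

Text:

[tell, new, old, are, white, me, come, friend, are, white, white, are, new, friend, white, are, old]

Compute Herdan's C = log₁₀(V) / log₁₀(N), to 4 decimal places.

0.7340

N = 17, V = 8.
log₁₀(V) = 0.903090, log₁₀(N) = 1.230449
C = 0.903090 / 1.230449 = 0.7340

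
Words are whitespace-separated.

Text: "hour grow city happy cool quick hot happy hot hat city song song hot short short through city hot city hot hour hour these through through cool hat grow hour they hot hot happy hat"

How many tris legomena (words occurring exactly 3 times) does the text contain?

3

Frequencies: hot:7, hour:4, city:4, happy:3, hat:3, through:3, grow:2, cool:2, song:2, short:2, quick:1, these:1, they:1
Words with frequency 3: happy, hat, through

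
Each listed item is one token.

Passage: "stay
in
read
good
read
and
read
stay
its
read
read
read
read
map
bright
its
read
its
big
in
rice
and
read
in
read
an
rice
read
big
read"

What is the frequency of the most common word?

Frequencies: read:12, in:3, its:3, stay:2, and:2, big:2, rice:2, good:1, map:1, bright:1, an:1
Most common: 'read' with frequency 12.

12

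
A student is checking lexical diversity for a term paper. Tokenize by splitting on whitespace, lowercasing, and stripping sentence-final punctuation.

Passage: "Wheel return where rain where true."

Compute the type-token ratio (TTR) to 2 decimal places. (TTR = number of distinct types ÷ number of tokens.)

N = 6 tokens, V = 5 types.
TTR = V / N = 5 / 6 = 0.83

0.83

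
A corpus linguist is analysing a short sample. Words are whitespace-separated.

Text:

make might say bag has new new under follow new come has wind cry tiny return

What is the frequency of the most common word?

3

Frequencies: new:3, has:2, make:1, might:1, say:1, bag:1, under:1, follow:1, come:1, wind:1, cry:1, tiny:1, return:1
Most common: 'new' with frequency 3.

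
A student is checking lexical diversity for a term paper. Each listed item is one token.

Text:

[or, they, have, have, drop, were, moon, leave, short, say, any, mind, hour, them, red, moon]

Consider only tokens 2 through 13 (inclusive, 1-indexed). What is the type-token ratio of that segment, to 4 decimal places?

0.9167

Segment tokens 2–13: they, have, have, drop, were, moon, leave, short, say, any, mind, hour
Segment N = 12, segment V = 11.
TTR = 11 / 12 = 0.9167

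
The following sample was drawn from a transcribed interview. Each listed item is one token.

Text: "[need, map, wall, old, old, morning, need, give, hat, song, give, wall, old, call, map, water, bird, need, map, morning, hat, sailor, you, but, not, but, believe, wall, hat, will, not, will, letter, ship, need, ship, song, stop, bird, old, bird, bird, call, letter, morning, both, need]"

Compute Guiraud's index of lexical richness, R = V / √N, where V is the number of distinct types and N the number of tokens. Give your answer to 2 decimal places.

3.06

N = 47, V = 21.
√N = 6.855655
R = 21 / 6.855655 = 3.06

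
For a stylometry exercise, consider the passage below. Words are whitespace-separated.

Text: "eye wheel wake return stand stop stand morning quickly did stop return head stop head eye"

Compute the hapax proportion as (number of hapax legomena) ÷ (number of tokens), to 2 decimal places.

Frequencies: stop:3, eye:2, return:2, stand:2, head:2, wheel:1, wake:1, morning:1, quickly:1, did:1
Hapax count = 5; token count = 16.
Ratio = 5 / 16 = 0.31

0.31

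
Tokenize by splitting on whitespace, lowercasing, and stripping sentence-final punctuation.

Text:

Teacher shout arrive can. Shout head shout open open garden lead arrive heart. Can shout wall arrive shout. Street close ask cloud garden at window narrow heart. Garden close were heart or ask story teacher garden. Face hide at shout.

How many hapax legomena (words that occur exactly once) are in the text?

Frequencies: shout:6, garden:4, arrive:3, heart:3, teacher:2, can:2, open:2, close:2, ask:2, at:2, head:1, lead:1, wall:1, street:1, cloud:1, window:1, narrow:1, were:1, or:1, story:1, … (2 more, each freq 1)
Hapax (freq=1): cloud, face, head, hide, lead, narrow, or, story, street, wall, were, window

12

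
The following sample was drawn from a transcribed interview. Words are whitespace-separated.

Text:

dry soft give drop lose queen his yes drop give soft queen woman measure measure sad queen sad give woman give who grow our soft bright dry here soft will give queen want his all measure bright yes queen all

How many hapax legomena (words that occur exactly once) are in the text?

7

Frequencies: give:5, queen:5, soft:4, measure:3, dry:2, drop:2, his:2, yes:2, woman:2, sad:2, bright:2, all:2, lose:1, who:1, grow:1, our:1, here:1, will:1, want:1
Hapax (freq=1): grow, here, lose, our, want, who, will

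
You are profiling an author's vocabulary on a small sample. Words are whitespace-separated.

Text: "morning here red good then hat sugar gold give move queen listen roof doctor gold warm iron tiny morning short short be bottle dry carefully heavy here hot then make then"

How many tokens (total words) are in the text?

Tokens: morning, here, red, good, then, hat, sugar, gold, give, move, queen, listen, roof, doctor, gold, warm, iron, tiny, morning, short, short, be, bottle, dry, carefully, heavy, here, hot, then, make, then
N = 31

31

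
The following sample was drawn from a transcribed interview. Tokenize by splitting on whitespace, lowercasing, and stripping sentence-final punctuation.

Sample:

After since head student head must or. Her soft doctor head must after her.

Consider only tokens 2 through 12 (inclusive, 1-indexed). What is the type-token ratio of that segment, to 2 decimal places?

Segment tokens 2–12: since, head, student, head, must, or, her, soft, doctor, head, must
Segment N = 11, segment V = 8.
TTR = 8 / 11 = 0.73

0.73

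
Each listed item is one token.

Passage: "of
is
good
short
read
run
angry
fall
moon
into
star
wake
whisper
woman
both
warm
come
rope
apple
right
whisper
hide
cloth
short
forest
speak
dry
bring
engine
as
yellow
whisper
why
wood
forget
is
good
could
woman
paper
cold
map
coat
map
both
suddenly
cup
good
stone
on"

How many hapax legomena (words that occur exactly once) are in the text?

34

Frequencies: good:3, whisper:3, is:2, short:2, woman:2, both:2, map:2, of:1, read:1, run:1, angry:1, fall:1, moon:1, into:1, star:1, wake:1, warm:1, come:1, rope:1, apple:1, … (21 more, each freq 1)
Hapax (freq=1): angry, apple, as, bring, cloth, coat, cold, come, could, cup, dry, engine, fall, forest, forget, hide, into, moon, of, on, paper, read, right, rope, run, speak, star, stone, suddenly, wake, warm, why, wood, yellow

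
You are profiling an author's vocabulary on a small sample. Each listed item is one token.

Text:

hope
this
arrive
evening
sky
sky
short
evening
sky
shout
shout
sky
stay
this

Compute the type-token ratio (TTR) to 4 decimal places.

0.5714

N = 14 tokens, V = 8 types.
TTR = V / N = 8 / 14 = 0.5714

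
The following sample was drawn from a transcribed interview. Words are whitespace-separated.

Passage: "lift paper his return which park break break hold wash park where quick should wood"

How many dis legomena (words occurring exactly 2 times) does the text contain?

2

Frequencies: park:2, break:2, lift:1, paper:1, his:1, return:1, which:1, hold:1, wash:1, where:1, quick:1, should:1, wood:1
Words with frequency 2: break, park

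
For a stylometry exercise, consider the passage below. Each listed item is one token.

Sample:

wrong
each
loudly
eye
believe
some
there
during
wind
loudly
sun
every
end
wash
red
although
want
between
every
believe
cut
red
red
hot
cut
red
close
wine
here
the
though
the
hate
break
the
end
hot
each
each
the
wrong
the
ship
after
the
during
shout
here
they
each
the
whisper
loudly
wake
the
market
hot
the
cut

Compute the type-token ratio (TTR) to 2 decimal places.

0.56

N = 59 tokens, V = 33 types.
TTR = V / N = 33 / 59 = 0.56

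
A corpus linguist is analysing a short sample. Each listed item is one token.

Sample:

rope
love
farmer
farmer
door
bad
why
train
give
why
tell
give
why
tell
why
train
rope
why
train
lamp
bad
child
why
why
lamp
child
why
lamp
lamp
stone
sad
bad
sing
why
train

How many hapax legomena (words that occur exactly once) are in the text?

5

Frequencies: why:9, train:4, lamp:4, bad:3, rope:2, farmer:2, give:2, tell:2, child:2, love:1, door:1, stone:1, sad:1, sing:1
Hapax (freq=1): door, love, sad, sing, stone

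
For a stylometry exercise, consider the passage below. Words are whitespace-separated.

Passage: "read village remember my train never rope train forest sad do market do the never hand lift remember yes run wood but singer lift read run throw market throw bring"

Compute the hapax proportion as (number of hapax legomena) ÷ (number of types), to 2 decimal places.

0.57

Frequencies: read:2, remember:2, train:2, never:2, do:2, market:2, lift:2, run:2, throw:2, village:1, my:1, rope:1, forest:1, sad:1, the:1, hand:1, yes:1, wood:1, but:1, singer:1, … (1 more, each freq 1)
Hapax count = 12; type count = 21.
Ratio = 12 / 21 = 0.57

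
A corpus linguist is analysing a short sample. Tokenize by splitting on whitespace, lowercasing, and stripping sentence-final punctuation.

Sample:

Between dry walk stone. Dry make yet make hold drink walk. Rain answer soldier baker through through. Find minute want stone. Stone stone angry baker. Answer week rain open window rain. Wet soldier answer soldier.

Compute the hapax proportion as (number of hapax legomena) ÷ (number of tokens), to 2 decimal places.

Frequencies: stone:4, rain:3, answer:3, soldier:3, dry:2, walk:2, make:2, baker:2, through:2, between:1, yet:1, hold:1, drink:1, find:1, minute:1, want:1, angry:1, week:1, open:1, window:1, … (1 more, each freq 1)
Hapax count = 12; token count = 35.
Ratio = 12 / 35 = 0.34

0.34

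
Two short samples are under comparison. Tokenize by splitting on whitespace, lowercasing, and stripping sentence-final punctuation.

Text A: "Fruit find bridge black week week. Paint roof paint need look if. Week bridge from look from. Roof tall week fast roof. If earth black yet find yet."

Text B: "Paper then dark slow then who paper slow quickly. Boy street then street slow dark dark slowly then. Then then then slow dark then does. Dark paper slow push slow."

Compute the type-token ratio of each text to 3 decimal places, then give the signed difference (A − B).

TTR(A) = 15/28 = 0.536
TTR(B) = 11/30 = 0.367
Difference = 0.536 − 0.367 = 0.169

0.169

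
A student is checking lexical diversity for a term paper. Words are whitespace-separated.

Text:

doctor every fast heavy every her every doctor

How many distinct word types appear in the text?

Distinct types: {doctor, every, fast, heavy, her}
V = 5

5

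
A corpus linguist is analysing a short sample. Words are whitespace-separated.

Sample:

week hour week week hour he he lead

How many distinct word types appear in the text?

4

Distinct types: {he, hour, lead, week}
V = 4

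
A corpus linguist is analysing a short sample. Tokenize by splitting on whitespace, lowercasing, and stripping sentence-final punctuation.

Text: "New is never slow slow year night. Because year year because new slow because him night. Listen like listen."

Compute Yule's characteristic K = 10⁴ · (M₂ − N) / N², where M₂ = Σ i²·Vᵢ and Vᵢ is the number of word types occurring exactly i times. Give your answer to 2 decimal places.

664.82

Frequencies: slow:3, year:3, because:3, new:2, night:2, listen:2, is:1, never:1, him:1, like:1
N = 19. Frequency spectrum: V_1=4, V_2=3, V_3=3
M₂ = 1²·4 + 2²·3 + 3²·3 = 43
K = 10000 × (43 − 19) / 19² = 664.82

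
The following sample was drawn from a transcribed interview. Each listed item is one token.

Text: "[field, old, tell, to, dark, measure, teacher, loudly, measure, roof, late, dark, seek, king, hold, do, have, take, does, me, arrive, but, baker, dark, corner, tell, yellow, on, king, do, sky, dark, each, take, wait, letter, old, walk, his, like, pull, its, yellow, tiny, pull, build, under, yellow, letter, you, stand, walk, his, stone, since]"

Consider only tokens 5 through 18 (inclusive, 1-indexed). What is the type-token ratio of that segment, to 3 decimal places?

0.857

Segment tokens 5–18: dark, measure, teacher, loudly, measure, roof, late, dark, seek, king, hold, do, have, take
Segment N = 14, segment V = 12.
TTR = 12 / 14 = 0.857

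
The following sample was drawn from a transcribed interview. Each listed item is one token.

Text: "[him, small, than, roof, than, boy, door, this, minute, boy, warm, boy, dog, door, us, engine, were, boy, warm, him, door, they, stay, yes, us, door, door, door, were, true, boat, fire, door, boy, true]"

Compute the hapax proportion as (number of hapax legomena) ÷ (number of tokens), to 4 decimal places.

Frequencies: door:7, boy:5, him:2, than:2, warm:2, us:2, were:2, true:2, small:1, roof:1, this:1, minute:1, dog:1, engine:1, they:1, stay:1, yes:1, boat:1, fire:1
Hapax count = 11; token count = 35.
Ratio = 11 / 35 = 0.3143

0.3143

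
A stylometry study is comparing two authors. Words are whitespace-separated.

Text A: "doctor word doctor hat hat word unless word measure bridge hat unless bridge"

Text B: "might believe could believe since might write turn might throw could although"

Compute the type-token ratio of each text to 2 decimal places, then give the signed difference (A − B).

TTR(A) = 6/13 = 0.46
TTR(B) = 8/12 = 0.67
Difference = 0.46 − 0.67 = -0.21

-0.21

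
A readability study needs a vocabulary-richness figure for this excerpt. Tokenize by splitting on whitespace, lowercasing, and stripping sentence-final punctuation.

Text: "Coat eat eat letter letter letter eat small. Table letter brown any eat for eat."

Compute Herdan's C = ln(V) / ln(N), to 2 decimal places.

0.77

N = 15, V = 8.
ln(V) = 2.079442, ln(N) = 2.708050
C = 2.079442 / 2.708050 = 0.77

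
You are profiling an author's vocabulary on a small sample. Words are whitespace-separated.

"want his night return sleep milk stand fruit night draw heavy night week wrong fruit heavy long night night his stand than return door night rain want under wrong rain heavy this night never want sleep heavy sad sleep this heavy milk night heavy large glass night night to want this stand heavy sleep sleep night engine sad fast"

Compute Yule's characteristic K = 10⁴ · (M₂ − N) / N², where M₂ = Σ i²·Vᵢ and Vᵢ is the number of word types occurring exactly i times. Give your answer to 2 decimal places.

Frequencies: night:11, heavy:7, sleep:5, want:4, stand:3, this:3, his:2, return:2, milk:2, fruit:2, wrong:2, rain:2, sad:2, draw:1, week:1, long:1, than:1, door:1, under:1, never:1, … (5 more, each freq 1)
N = 59. Frequency spectrum: V_1=12, V_2=7, V_3=2, V_4=1, V_5=1, V_7=1, V_11=1
M₂ = 1²·12 + 2²·7 + 3²·2 + 4²·1 + 5²·1 + 7²·1 + 11²·1 = 269
K = 10000 × (269 − 59) / 59² = 603.27

603.27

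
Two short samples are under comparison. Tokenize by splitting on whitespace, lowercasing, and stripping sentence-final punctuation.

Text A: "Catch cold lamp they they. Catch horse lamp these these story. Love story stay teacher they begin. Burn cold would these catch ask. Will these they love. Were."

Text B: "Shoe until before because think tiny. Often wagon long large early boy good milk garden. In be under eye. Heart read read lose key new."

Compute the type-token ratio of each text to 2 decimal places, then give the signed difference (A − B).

TTR(A) = 16/28 = 0.57
TTR(B) = 24/25 = 0.96
Difference = 0.57 − 0.96 = -0.39

-0.39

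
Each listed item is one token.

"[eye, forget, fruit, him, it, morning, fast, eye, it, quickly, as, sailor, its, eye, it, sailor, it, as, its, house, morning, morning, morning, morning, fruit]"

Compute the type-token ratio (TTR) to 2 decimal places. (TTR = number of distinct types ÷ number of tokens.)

0.48

N = 25 tokens, V = 12 types.
TTR = V / N = 12 / 25 = 0.48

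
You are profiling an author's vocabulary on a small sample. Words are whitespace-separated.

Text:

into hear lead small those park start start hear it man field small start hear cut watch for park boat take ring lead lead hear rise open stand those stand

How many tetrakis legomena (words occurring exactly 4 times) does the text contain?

Frequencies: hear:4, lead:3, start:3, small:2, those:2, park:2, stand:2, into:1, it:1, man:1, field:1, cut:1, watch:1, for:1, boat:1, take:1, ring:1, rise:1, open:1
Words with frequency 4: hear

1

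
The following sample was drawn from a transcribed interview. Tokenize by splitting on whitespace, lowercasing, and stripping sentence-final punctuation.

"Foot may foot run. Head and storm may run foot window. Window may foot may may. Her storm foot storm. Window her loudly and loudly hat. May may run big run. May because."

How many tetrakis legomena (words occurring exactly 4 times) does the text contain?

Frequencies: may:8, foot:5, run:4, storm:3, window:3, and:2, her:2, loudly:2, head:1, hat:1, big:1, because:1
Words with frequency 4: run

1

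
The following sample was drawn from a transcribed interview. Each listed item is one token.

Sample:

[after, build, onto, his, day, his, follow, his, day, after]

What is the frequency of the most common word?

3

Frequencies: his:3, after:2, day:2, build:1, onto:1, follow:1
Most common: 'his' with frequency 3.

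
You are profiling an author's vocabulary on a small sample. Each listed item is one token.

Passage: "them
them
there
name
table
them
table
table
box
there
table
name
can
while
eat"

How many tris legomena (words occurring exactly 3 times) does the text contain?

Frequencies: table:4, them:3, there:2, name:2, box:1, can:1, while:1, eat:1
Words with frequency 3: them

1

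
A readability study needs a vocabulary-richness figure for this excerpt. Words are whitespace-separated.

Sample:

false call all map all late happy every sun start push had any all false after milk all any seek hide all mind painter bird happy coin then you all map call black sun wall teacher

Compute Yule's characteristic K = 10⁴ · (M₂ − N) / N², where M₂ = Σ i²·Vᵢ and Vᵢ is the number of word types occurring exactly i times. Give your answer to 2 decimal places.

Frequencies: all:6, false:2, call:2, map:2, happy:2, sun:2, any:2, late:1, every:1, start:1, push:1, had:1, after:1, milk:1, seek:1, hide:1, mind:1, painter:1, bird:1, coin:1, … (5 more, each freq 1)
N = 36. Frequency spectrum: V_1=18, V_2=6, V_6=1
M₂ = 1²·18 + 2²·6 + 6²·1 = 78
K = 10000 × (78 − 36) / 36² = 324.07

324.07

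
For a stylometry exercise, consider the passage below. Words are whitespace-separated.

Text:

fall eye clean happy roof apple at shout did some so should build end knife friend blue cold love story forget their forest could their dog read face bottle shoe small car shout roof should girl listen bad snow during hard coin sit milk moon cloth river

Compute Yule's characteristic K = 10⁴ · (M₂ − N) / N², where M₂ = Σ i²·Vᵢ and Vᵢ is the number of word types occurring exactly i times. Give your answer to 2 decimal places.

36.22

Frequencies: roof:2, shout:2, should:2, their:2, fall:1, eye:1, clean:1, happy:1, apple:1, at:1, did:1, some:1, so:1, build:1, end:1, knife:1, friend:1, blue:1, cold:1, love:1, … (23 more, each freq 1)
N = 47. Frequency spectrum: V_1=39, V_2=4
M₂ = 1²·39 + 2²·4 = 55
K = 10000 × (55 − 47) / 47² = 36.22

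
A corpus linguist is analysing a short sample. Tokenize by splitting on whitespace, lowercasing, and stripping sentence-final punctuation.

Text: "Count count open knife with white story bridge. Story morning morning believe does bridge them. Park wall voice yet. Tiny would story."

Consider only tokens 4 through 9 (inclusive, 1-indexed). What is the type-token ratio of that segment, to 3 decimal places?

0.833

Segment tokens 4–9: knife, with, white, story, bridge, story
Segment N = 6, segment V = 5.
TTR = 5 / 6 = 0.833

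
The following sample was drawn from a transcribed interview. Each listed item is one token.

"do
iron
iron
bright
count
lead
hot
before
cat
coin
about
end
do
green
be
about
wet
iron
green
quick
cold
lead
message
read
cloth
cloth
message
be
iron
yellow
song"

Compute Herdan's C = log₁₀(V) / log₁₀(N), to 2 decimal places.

0.89

N = 31, V = 21.
log₁₀(V) = 1.322219, log₁₀(N) = 1.491362
C = 1.322219 / 1.491362 = 0.89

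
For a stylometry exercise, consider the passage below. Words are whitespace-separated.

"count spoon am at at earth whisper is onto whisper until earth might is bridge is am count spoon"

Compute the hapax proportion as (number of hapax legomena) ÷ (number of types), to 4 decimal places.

0.3636

Frequencies: is:3, count:2, spoon:2, am:2, at:2, earth:2, whisper:2, onto:1, until:1, might:1, bridge:1
Hapax count = 4; type count = 11.
Ratio = 4 / 11 = 0.3636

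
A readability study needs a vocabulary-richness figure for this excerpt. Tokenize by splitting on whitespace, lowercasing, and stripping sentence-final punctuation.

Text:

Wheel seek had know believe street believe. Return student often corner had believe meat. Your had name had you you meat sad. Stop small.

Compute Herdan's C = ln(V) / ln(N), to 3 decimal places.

N = 24, V = 17.
ln(V) = 2.833213, ln(N) = 3.178054
C = 2.833213 / 3.178054 = 0.891

0.891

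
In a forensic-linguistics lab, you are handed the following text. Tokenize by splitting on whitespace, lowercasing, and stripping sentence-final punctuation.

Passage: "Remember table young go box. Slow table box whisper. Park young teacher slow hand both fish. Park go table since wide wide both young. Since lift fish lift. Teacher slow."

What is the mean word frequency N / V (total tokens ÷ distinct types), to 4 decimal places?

2.0000

N = 30 tokens, V = 15 types.
Mean frequency = N / V = 30 / 15 = 2.0000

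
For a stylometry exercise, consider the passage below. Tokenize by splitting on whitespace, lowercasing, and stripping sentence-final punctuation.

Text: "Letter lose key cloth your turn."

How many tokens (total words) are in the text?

Tokens: letter, lose, key, cloth, your, turn
N = 6

6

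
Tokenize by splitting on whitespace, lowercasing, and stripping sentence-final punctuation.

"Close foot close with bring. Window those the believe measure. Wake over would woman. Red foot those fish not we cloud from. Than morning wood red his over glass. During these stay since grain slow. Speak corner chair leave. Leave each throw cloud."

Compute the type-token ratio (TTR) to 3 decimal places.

0.837

N = 43 tokens, V = 36 types.
TTR = V / N = 36 / 43 = 0.837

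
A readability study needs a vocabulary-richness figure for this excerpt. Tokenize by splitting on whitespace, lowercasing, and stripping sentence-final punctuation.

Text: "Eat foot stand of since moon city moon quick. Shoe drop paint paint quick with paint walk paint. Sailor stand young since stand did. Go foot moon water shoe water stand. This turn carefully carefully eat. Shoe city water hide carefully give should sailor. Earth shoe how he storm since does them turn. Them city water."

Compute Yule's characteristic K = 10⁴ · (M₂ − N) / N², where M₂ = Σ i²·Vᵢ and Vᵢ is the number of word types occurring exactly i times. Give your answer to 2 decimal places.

267.86

Frequencies: stand:4, shoe:4, paint:4, water:4, since:3, moon:3, city:3, carefully:3, eat:2, foot:2, quick:2, sailor:2, turn:2, them:2, of:1, drop:1, with:1, walk:1, young:1, did:1, … (10 more, each freq 1)
N = 56. Frequency spectrum: V_1=16, V_2=6, V_3=4, V_4=4
M₂ = 1²·16 + 2²·6 + 3²·4 + 4²·4 = 140
K = 10000 × (140 − 56) / 56² = 267.86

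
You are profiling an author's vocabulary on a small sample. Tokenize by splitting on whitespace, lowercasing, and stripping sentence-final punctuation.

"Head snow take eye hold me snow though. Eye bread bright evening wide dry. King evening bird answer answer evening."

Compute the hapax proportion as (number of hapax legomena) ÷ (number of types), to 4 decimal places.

0.7333

Frequencies: evening:3, snow:2, eye:2, answer:2, head:1, take:1, hold:1, me:1, though:1, bread:1, bright:1, wide:1, dry:1, king:1, bird:1
Hapax count = 11; type count = 15.
Ratio = 11 / 15 = 0.7333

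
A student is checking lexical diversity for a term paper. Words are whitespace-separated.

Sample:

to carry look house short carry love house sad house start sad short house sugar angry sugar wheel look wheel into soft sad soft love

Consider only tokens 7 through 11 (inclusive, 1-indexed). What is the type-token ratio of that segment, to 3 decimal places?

Segment tokens 7–11: love, house, sad, house, start
Segment N = 5, segment V = 4.
TTR = 4 / 5 = 0.800

0.800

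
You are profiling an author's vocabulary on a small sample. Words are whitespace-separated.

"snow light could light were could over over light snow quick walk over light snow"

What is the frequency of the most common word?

4

Frequencies: light:4, snow:3, over:3, could:2, were:1, quick:1, walk:1
Most common: 'light' with frequency 4.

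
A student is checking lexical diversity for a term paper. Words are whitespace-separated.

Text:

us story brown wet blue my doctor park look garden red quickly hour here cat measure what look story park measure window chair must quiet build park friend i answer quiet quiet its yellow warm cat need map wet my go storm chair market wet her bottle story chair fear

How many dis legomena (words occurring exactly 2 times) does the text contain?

4

Frequencies: story:3, wet:3, park:3, chair:3, quiet:3, my:2, look:2, cat:2, measure:2, us:1, brown:1, blue:1, doctor:1, garden:1, red:1, quickly:1, hour:1, here:1, what:1, window:1, … (16 more, each freq 1)
Words with frequency 2: cat, look, measure, my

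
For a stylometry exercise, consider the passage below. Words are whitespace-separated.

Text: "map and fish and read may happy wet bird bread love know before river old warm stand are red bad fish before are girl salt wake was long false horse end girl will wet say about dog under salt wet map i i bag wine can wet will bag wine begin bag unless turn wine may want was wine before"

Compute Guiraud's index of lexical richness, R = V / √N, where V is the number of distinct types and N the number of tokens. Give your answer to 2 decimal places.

5.16

N = 60, V = 40.
√N = 7.745967
R = 40 / 7.745967 = 5.16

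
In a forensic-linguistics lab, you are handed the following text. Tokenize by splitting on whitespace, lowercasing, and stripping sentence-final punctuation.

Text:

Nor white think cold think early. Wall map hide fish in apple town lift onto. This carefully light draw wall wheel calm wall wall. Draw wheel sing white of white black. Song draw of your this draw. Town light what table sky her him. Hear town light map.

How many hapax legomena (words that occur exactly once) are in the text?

21

Frequencies: wall:4, draw:4, white:3, town:3, light:3, think:2, map:2, this:2, wheel:2, of:2, nor:1, cold:1, early:1, hide:1, fish:1, in:1, apple:1, lift:1, onto:1, carefully:1, … (11 more, each freq 1)
Hapax (freq=1): apple, black, calm, carefully, cold, early, fish, hear, her, hide, him, in, lift, nor, onto, sing, sky, song, table, what, your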